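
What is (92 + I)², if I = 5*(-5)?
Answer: 4489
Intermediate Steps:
I = -25
(92 + I)² = (92 - 25)² = 67² = 4489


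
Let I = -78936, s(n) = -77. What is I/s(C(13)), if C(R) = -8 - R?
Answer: 7176/7 ≈ 1025.1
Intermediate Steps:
I/s(C(13)) = -78936/(-77) = -78936*(-1/77) = 7176/7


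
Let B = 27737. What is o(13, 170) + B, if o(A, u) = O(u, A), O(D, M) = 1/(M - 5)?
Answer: 221897/8 ≈ 27737.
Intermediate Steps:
O(D, M) = 1/(-5 + M)
o(A, u) = 1/(-5 + A)
o(13, 170) + B = 1/(-5 + 13) + 27737 = 1/8 + 27737 = ⅛ + 27737 = 221897/8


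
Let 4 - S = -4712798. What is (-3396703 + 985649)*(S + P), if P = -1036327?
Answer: -8864179754650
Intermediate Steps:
S = 4712802 (S = 4 - 1*(-4712798) = 4 + 4712798 = 4712802)
(-3396703 + 985649)*(S + P) = (-3396703 + 985649)*(4712802 - 1036327) = -2411054*3676475 = -8864179754650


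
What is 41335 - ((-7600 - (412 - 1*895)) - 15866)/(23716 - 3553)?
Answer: 5911068/143 ≈ 41336.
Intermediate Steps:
41335 - ((-7600 - (412 - 1*895)) - 15866)/(23716 - 3553) = 41335 - ((-7600 - (412 - 895)) - 15866)/20163 = 41335 - ((-7600 - 1*(-483)) - 15866)/20163 = 41335 - ((-7600 + 483) - 15866)/20163 = 41335 - (-7117 - 15866)/20163 = 41335 - (-22983)/20163 = 41335 - 1*(-163/143) = 41335 + 163/143 = 5911068/143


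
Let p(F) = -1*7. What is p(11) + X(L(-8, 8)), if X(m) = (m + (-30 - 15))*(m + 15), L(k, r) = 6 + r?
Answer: -906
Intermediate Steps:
p(F) = -7
X(m) = (-45 + m)*(15 + m) (X(m) = (m - 45)*(15 + m) = (-45 + m)*(15 + m))
p(11) + X(L(-8, 8)) = -7 + (-675 + (6 + 8)² - 30*(6 + 8)) = -7 + (-675 + 14² - 30*14) = -7 + (-675 + 196 - 420) = -7 - 899 = -906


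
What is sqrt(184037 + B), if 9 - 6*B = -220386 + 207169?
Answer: 2*sqrt(419043)/3 ≈ 431.56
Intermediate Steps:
B = 6613/3 (B = 3/2 - (-220386 + 207169)/6 = 3/2 - 1/6*(-13217) = 3/2 + 13217/6 = 6613/3 ≈ 2204.3)
sqrt(184037 + B) = sqrt(184037 + 6613/3) = sqrt(558724/3) = 2*sqrt(419043)/3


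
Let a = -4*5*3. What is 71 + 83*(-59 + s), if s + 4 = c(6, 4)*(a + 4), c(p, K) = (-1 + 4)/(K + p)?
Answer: -32762/5 ≈ -6552.4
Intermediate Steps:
a = -60 (a = -20*3 = -60)
c(p, K) = 3/(K + p)
s = -104/5 (s = -4 + (3/(4 + 6))*(-60 + 4) = -4 + (3/10)*(-56) = -4 - 84/5 = -104/5 ≈ -20.800)
71 + 83*(-59 + s) = 71 + 83*(-59 - 104/5) = 71 + 83*(-399/5) = 71 - 33117/5 = -32762/5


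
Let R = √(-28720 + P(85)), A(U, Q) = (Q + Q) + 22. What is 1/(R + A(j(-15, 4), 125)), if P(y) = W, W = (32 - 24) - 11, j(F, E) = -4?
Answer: 272/102707 - I*√28723/102707 ≈ 0.0026483 - 0.0016501*I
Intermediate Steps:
W = -3 (W = 8 - 11 = -3)
P(y) = -3
A(U, Q) = 22 + 2*Q (A(U, Q) = 2*Q + 22 = 22 + 2*Q)
R = I*√28723 (R = √(-28720 - 3) = √(-28723) = I*√28723 ≈ 169.48*I)
1/(R + A(j(-15, 4), 125)) = 1/(I*√28723 + (22 + 2*125)) = 1/(I*√28723 + (22 + 250)) = 1/(I*√28723 + 272) = 1/(272 + I*√28723)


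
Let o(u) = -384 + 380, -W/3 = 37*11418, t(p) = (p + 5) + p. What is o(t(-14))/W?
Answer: 2/633699 ≈ 3.1561e-6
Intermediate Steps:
t(p) = 5 + 2*p (t(p) = (5 + p) + p = 5 + 2*p)
W = -1267398 (W = -111*11418 = -3*422466 = -1267398)
o(u) = -4
o(t(-14))/W = -4/(-1267398) = -4*(-1/1267398) = 2/633699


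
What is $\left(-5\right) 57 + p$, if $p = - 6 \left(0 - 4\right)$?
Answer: $-261$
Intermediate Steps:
$p = 24$ ($p = \left(-6\right) \left(-4\right) = 24$)
$\left(-5\right) 57 + p = \left(-5\right) 57 + 24 = -285 + 24 = -261$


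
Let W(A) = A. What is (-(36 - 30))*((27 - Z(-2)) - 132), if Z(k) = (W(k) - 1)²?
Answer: 684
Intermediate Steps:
Z(k) = (-1 + k)² (Z(k) = (k - 1)² = (-1 + k)²)
(-(36 - 30))*((27 - Z(-2)) - 132) = (-(36 - 30))*((27 - (-1 - 2)²) - 132) = (-1*6)*((27 - 1*(-3)²) - 132) = -6*((27 - 1*9) - 132) = -6*((27 - 9) - 132) = -6*(18 - 132) = -6*(-114) = 684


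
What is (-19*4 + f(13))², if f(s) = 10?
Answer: 4356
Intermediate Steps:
(-19*4 + f(13))² = (-19*4 + 10)² = (-76 + 10)² = (-66)² = 4356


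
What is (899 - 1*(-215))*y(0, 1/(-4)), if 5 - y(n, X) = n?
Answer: 5570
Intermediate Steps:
y(n, X) = 5 - n
(899 - 1*(-215))*y(0, 1/(-4)) = (899 - 1*(-215))*(5 - 1*0) = (899 + 215)*(5 + 0) = 1114*5 = 5570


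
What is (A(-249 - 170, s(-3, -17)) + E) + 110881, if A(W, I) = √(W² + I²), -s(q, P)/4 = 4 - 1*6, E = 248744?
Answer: 359625 + 25*√281 ≈ 3.6004e+5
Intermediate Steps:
s(q, P) = 8 (s(q, P) = -4*(4 - 1*6) = -4*(4 - 6) = -4*(-2) = 8)
A(W, I) = √(I² + W²)
(A(-249 - 170, s(-3, -17)) + E) + 110881 = (√(8² + (-249 - 170)²) + 248744) + 110881 = (√(64 + (-419)²) + 248744) + 110881 = (√(64 + 175561) + 248744) + 110881 = (√175625 + 248744) + 110881 = (25*√281 + 248744) + 110881 = (248744 + 25*√281) + 110881 = 359625 + 25*√281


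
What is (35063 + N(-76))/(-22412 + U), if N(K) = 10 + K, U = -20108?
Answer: -34997/42520 ≈ -0.82307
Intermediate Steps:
(35063 + N(-76))/(-22412 + U) = (35063 + (10 - 76))/(-22412 - 20108) = (35063 - 66)/(-42520) = 34997*(-1/42520) = -34997/42520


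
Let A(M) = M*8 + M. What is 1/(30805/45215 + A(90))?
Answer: 9043/7330991 ≈ 0.0012335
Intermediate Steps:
A(M) = 9*M (A(M) = 8*M + M = 9*M)
1/(30805/45215 + A(90)) = 1/(30805/45215 + 9*90) = 1/(30805*(1/45215) + 810) = 1/(6161/9043 + 810) = 1/(7330991/9043) = 9043/7330991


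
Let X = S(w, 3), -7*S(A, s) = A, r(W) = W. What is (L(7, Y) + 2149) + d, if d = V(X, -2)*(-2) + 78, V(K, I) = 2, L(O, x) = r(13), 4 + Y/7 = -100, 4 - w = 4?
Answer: 2236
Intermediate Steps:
w = 0 (w = 4 - 1*4 = 4 - 4 = 0)
S(A, s) = -A/7
Y = -728 (Y = -28 + 7*(-100) = -28 - 700 = -728)
X = 0 (X = -⅐*0 = 0)
L(O, x) = 13
d = 74 (d = 2*(-2) + 78 = -4 + 78 = 74)
(L(7, Y) + 2149) + d = (13 + 2149) + 74 = 2162 + 74 = 2236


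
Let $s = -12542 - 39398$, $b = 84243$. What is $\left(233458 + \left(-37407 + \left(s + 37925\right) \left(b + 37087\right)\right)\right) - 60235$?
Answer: $-1700304134$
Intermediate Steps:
$s = -51940$ ($s = -12542 - 39398 = -51940$)
$\left(233458 + \left(-37407 + \left(s + 37925\right) \left(b + 37087\right)\right)\right) - 60235 = \left(233458 + \left(-37407 + \left(-51940 + 37925\right) \left(84243 + 37087\right)\right)\right) - 60235 = \left(233458 - 1700477357\right) - 60235 = -1700243899 - 60235 = -1700304134$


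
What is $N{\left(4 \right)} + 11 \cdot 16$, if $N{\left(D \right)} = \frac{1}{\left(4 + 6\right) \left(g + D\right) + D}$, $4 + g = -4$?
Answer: $\frac{6335}{36} \approx 175.97$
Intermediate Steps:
$g = -8$ ($g = -4 - 4 = -8$)
$N{\left(D \right)} = \frac{1}{-80 + 11 D}$ ($N{\left(D \right)} = \frac{1}{\left(4 + 6\right) \left(-8 + D\right) + D} = \frac{1}{10 \left(-8 + D\right) + D} = \frac{1}{\left(-80 + 10 D\right) + D} = \frac{1}{-80 + 11 D}$)
$N{\left(4 \right)} + 11 \cdot 16 = \frac{1}{-80 + 11 \cdot 4} + 11 \cdot 16 = \frac{1}{-80 + 44} + 176 = \frac{1}{-36} + 176 = - \frac{1}{36} + 176 = \frac{6335}{36}$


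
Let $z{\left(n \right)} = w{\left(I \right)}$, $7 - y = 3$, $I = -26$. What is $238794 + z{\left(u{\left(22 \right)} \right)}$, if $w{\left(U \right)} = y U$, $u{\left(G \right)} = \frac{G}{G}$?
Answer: $238690$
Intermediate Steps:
$y = 4$ ($y = 7 - 3 = 4$)
$u{\left(G \right)} = 1$
$w{\left(U \right)} = 4 U$
$z{\left(n \right)} = -104$ ($z{\left(n \right)} = 4 \left(-26\right) = -104$)
$238794 + z{\left(u{\left(22 \right)} \right)} = 238794 - 104 = 238690$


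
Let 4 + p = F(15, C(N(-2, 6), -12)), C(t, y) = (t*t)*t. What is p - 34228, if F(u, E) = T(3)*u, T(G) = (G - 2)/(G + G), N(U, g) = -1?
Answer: -68459/2 ≈ -34230.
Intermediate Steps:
T(G) = (-2 + G)/(2*G) (T(G) = (-2 + G)/((2*G)) = (-2 + G)*(1/(2*G)) = (-2 + G)/(2*G))
C(t, y) = t³ (C(t, y) = t²*t = t³)
F(u, E) = u/6 (F(u, E) = ((½)*(-2 + 3)/3)*u = ((½)*(⅓)*1)*u = u/6)
p = -3/2 (p = -4 + (⅙)*15 = -4 + 5/2 = -3/2 ≈ -1.5000)
p - 34228 = -3/2 - 34228 = -68459/2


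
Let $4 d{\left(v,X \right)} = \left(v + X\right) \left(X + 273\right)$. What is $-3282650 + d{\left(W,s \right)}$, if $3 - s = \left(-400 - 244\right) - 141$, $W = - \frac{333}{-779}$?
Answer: $- \frac{9577087115}{3116} \approx -3.0735 \cdot 10^{6}$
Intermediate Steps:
$W = \frac{333}{779}$ ($W = \left(-333\right) \left(- \frac{1}{779}\right) = \frac{333}{779} \approx 0.42747$)
$s = 788$ ($s = 3 - \left(\left(-400 - 244\right) - 141\right) = 3 - \left(-644 - 141\right) = 3 - -785 = 3 + 785 = 788$)
$d{\left(v,X \right)} = \frac{\left(273 + X\right) \left(X + v\right)}{4}$ ($d{\left(v,X \right)} = \frac{\left(v + X\right) \left(X + 273\right)}{4} = \frac{\left(X + v\right) \left(273 + X\right)}{4} = \frac{\left(273 + X\right) \left(X + v\right)}{4}$)
$-3282650 + d{\left(W,s \right)} = -3282650 + \left(\frac{788^{2}}{4} + \frac{273}{4} \cdot 788 + \frac{273}{4} \cdot \frac{333}{779} + \frac{1}{4} \cdot 788 \cdot \frac{333}{779}\right) = -3282650 + \left(\frac{1}{4} \cdot 620944 + 53781 + \frac{90909}{3116} + \frac{65601}{779}\right) = -3282650 + \left(155236 + 53781 + \frac{90909}{3116} + \frac{65601}{779}\right) = -3282650 + \frac{651650285}{3116} = - \frac{9577087115}{3116}$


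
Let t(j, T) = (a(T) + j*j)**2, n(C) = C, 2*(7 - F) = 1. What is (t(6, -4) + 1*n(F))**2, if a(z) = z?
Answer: 4247721/4 ≈ 1.0619e+6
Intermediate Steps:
F = 13/2 (F = 7 - 1/2*1 = 7 - 1/2 = 13/2 ≈ 6.5000)
t(j, T) = (T + j**2)**2 (t(j, T) = (T + j*j)**2 = (T + j**2)**2)
(t(6, -4) + 1*n(F))**2 = ((-4 + 6**2)**2 + 1*(13/2))**2 = ((-4 + 36)**2 + 13/2)**2 = (32**2 + 13/2)**2 = (1024 + 13/2)**2 = (2061/2)**2 = 4247721/4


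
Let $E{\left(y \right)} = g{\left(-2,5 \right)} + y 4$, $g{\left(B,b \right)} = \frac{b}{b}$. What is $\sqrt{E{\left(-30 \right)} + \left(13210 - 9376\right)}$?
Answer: $\sqrt{3715} \approx 60.951$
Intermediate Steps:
$g{\left(B,b \right)} = 1$
$E{\left(y \right)} = 1 + 4 y$ ($E{\left(y \right)} = 1 + y 4 = 1 + 4 y$)
$\sqrt{E{\left(-30 \right)} + \left(13210 - 9376\right)} = \sqrt{\left(1 + 4 \left(-30\right)\right) + \left(13210 - 9376\right)} = \sqrt{\left(1 - 120\right) + 3834} = \sqrt{-119 + 3834} = \sqrt{3715}$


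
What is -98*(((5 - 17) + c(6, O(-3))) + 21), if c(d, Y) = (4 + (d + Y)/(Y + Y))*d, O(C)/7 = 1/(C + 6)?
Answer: -4284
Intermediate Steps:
O(C) = 7/(6 + C) (O(C) = 7/(C + 6) = 7/(6 + C))
c(d, Y) = d*(4 + (Y + d)/(2*Y)) (c(d, Y) = (4 + (Y + d)/((2*Y)))*d = (4 + (Y + d)*(1/(2*Y)))*d = (4 + (Y + d)/(2*Y))*d = d*(4 + (Y + d)/(2*Y)))
-98*(((5 - 17) + c(6, O(-3))) + 21) = -98*(((5 - 17) + (½)*6*(6 + 9*(7/(6 - 3)))/(7/(6 - 3))) + 21) = -98*((-12 + (½)*6*(6 + 9*(7/3))/(7/3)) + 21) = -98*((-12 + (½)*6*(3/7)*(6 + 21)) + 21) = -98*((-12 + (½)*6*(3/7)*27) + 21) = -98*((-12 + 243/7) + 21) = -98*(159/7 + 21) = -98*306/7 = -4284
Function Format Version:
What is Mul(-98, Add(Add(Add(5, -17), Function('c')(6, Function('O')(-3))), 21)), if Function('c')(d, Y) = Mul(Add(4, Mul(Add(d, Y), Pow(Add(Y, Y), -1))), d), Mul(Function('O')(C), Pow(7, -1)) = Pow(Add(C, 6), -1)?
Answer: -4284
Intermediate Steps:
Function('O')(C) = Mul(7, Pow(Add(6, C), -1)) (Function('O')(C) = Mul(7, Pow(Add(C, 6), -1)) = Mul(7, Pow(Add(6, C), -1)))
Function('c')(d, Y) = Mul(d, Add(4, Mul(Rational(1, 2), Pow(Y, -1), Add(Y, d)))) (Function('c')(d, Y) = Mul(Add(4, Mul(Add(Y, d), Pow(Mul(2, Y), -1))), d) = Mul(Add(4, Mul(Add(Y, d), Mul(Rational(1, 2), Pow(Y, -1)))), d) = Mul(Add(4, Mul(Rational(1, 2), Pow(Y, -1), Add(Y, d))), d) = Mul(d, Add(4, Mul(Rational(1, 2), Pow(Y, -1), Add(Y, d)))))
Mul(-98, Add(Add(Add(5, -17), Function('c')(6, Function('O')(-3))), 21)) = Mul(-98, Add(Add(Add(5, -17), Mul(Rational(1, 2), 6, Pow(Mul(7, Pow(Add(6, -3), -1)), -1), Add(6, Mul(9, Mul(7, Pow(Add(6, -3), -1)))))), 21)) = Mul(-98, Add(Add(-12, Mul(Rational(1, 2), 6, Pow(Mul(7, Pow(3, -1)), -1), Add(6, Mul(9, Mul(7, Pow(3, -1)))))), 21)) = Mul(-98, Add(Add(-12, Mul(Rational(1, 2), 6, Pow(Mul(7, Rational(1, 3)), -1), Add(6, Mul(9, Mul(7, Rational(1, 3)))))), 21)) = Mul(-98, Add(Add(-12, Mul(Rational(1, 2), 6, Pow(Rational(7, 3), -1), Add(6, Mul(9, Rational(7, 3))))), 21)) = Mul(-98, Add(Add(-12, Mul(Rational(1, 2), 6, Rational(3, 7), Add(6, 21))), 21)) = Mul(-98, Add(Add(-12, Mul(Rational(1, 2), 6, Rational(3, 7), 27)), 21)) = Mul(-98, Add(Add(-12, Rational(243, 7)), 21)) = Mul(-98, Add(Rational(159, 7), 21)) = Mul(-98, Rational(306, 7)) = -4284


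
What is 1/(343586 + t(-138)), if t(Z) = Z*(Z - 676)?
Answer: 1/455918 ≈ 2.1934e-6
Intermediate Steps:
t(Z) = Z*(-676 + Z)
1/(343586 + t(-138)) = 1/(343586 - 138*(-676 - 138)) = 1/(343586 - 138*(-814)) = 1/(343586 + 112332) = 1/455918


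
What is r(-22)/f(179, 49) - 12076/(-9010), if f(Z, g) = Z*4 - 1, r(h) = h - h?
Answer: 6038/4505 ≈ 1.3403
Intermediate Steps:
r(h) = 0
f(Z, g) = -1 + 4*Z (f(Z, g) = 4*Z - 1 = -1 + 4*Z)
r(-22)/f(179, 49) - 12076/(-9010) = 0/(-1 + 4*179) - 12076/(-9010) = 0/(-1 + 716) - 12076*(-1/9010) = 0/715 + 6038/4505 = 0*(1/715) + 6038/4505 = 0 + 6038/4505 = 6038/4505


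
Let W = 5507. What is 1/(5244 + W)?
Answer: 1/10751 ≈ 9.3015e-5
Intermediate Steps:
1/(5244 + W) = 1/(5244 + 5507) = 1/10751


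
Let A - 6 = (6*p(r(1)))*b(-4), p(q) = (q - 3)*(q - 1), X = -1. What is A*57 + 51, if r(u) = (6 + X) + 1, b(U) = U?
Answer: -20127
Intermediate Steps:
r(u) = 6 (r(u) = (6 - 1) + 1 = 5 + 1 = 6)
p(q) = (-1 + q)*(-3 + q) (p(q) = (-3 + q)*(-1 + q) = (-1 + q)*(-3 + q))
A = -354 (A = 6 + (6*(3 + 6² - 4*6))*(-4) = 6 + (6*(3 + 36 - 24))*(-4) = 6 + (6*15)*(-4) = 6 + 90*(-4) = 6 - 360 = -354)
A*57 + 51 = -354*57 + 51 = -20178 + 51 = -20127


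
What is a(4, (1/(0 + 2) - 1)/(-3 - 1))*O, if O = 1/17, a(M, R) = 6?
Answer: 6/17 ≈ 0.35294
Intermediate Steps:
O = 1/17 ≈ 0.058824
a(4, (1/(0 + 2) - 1)/(-3 - 1))*O = 6*(1/17) = 6/17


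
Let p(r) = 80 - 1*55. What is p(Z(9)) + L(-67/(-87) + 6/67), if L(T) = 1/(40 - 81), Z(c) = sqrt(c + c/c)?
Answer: 1024/41 ≈ 24.976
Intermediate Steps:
Z(c) = sqrt(1 + c) (Z(c) = sqrt(c + 1) = sqrt(1 + c))
p(r) = 25 (p(r) = 80 - 55 = 25)
L(T) = -1/41 (L(T) = 1/(-41) = -1/41)
p(Z(9)) + L(-67/(-87) + 6/67) = 25 - 1/41 = 1024/41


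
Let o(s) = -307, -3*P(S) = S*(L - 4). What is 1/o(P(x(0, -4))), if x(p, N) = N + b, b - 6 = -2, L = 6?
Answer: -1/307 ≈ -0.0032573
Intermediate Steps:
b = 4 (b = 6 - 2 = 4)
x(p, N) = 4 + N (x(p, N) = N + 4 = 4 + N)
P(S) = -2*S/3 (P(S) = -S*(6 - 4)/3 = -S*2/3 = -2*S/3)
1/o(P(x(0, -4))) = 1/(-307) = -1/307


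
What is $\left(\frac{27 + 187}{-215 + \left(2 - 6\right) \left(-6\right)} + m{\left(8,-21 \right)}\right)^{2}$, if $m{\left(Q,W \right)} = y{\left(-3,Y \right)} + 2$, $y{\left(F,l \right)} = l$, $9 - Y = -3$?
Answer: $\frac{6051600}{36481} \approx 165.88$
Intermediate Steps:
$Y = 12$ ($Y = 9 - -3 = 9 + 3 = 12$)
$m{\left(Q,W \right)} = 14$ ($m{\left(Q,W \right)} = 12 + 2 = 14$)
$\left(\frac{27 + 187}{-215 + \left(2 - 6\right) \left(-6\right)} + m{\left(8,-21 \right)}\right)^{2} = \left(\frac{27 + 187}{-215 + \left(2 - 6\right) \left(-6\right)} + 14\right)^{2} = \left(\frac{214}{-215 - -24} + 14\right)^{2} = \left(\frac{214}{-215 + 24} + 14\right)^{2} = \left(\frac{214}{-191} + 14\right)^{2} = \left(214 \left(- \frac{1}{191}\right) + 14\right)^{2} = \left(- \frac{214}{191} + 14\right)^{2} = \left(\frac{2460}{191}\right)^{2} = \frac{6051600}{36481}$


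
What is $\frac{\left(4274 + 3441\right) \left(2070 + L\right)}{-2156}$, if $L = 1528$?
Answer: $- \frac{1982755}{154} \approx -12875.0$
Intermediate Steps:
$\frac{\left(4274 + 3441\right) \left(2070 + L\right)}{-2156} = \frac{\left(4274 + 3441\right) \left(2070 + 1528\right)}{-2156} = 7715 \cdot 3598 \left(- \frac{1}{2156}\right) = 27758570 \left(- \frac{1}{2156}\right) = - \frac{1982755}{154}$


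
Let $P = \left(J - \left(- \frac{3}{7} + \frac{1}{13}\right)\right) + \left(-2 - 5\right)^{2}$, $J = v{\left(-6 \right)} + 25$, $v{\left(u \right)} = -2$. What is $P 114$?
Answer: $\frac{750576}{91} \approx 8248.1$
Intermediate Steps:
$J = 23$ ($J = -2 + 25 = 23$)
$P = \frac{6584}{91}$ ($P = \left(23 - \left(- \frac{3}{7} + \frac{1}{13}\right)\right) + \left(-2 - 5\right)^{2} = \left(23 - - \frac{32}{91}\right) + \left(-7\right)^{2} = \left(23 + \left(\frac{3}{7} - \frac{1}{13}\right)\right) + 49 = \left(23 + \frac{32}{91}\right) + 49 = \frac{2125}{91} + 49 = \frac{6584}{91} \approx 72.352$)
$P 114 = \frac{6584}{91} \cdot 114 = \frac{750576}{91}$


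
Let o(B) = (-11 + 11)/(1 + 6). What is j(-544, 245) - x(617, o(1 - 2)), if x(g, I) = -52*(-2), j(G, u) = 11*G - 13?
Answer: -6101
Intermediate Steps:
o(B) = 0 (o(B) = 0/7 = 0*(⅐) = 0)
j(G, u) = -13 + 11*G
x(g, I) = 104
j(-544, 245) - x(617, o(1 - 2)) = (-13 + 11*(-544)) - 1*104 = (-13 - 5984) - 104 = -5997 - 104 = -6101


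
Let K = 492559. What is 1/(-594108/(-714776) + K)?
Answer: 178694/88017486473 ≈ 2.0302e-6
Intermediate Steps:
1/(-594108/(-714776) + K) = 1/(-594108/(-714776) + 492559) = 1/(-594108*(-1/714776) + 492559) = 1/(148527/178694 + 492559) = 1/(88017486473/178694) = 178694/88017486473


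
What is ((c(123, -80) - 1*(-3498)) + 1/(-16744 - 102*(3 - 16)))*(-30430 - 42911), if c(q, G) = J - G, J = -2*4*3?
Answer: -4018761972711/15418 ≈ -2.6065e+8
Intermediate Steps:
J = -24 (J = -8*3 = -24)
c(q, G) = -24 - G
((c(123, -80) - 1*(-3498)) + 1/(-16744 - 102*(3 - 16)))*(-30430 - 42911) = (((-24 - 1*(-80)) - 1*(-3498)) + 1/(-16744 - 102*(3 - 16)))*(-30430 - 42911) = (((-24 + 80) + 3498) + 1/(-16744 - 102*(-13)))*(-73341) = ((56 + 3498) + 1/(-16744 + 1326))*(-73341) = (3554 + 1/(-15418))*(-73341) = (3554 - 1/15418)*(-73341) = (54795571/15418)*(-73341) = -4018761972711/15418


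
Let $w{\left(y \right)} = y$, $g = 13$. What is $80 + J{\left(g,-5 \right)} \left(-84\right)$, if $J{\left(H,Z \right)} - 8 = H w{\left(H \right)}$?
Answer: $-14788$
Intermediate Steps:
$J{\left(H,Z \right)} = 8 + H^{2}$ ($J{\left(H,Z \right)} = 8 + H H = 8 + H^{2}$)
$80 + J{\left(g,-5 \right)} \left(-84\right) = 80 + \left(8 + 13^{2}\right) \left(-84\right) = 80 + \left(8 + 169\right) \left(-84\right) = 80 + 177 \left(-84\right) = 80 - 14868 = -14788$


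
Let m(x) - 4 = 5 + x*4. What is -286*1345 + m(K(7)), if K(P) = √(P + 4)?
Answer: -384661 + 4*√11 ≈ -3.8465e+5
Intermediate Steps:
K(P) = √(4 + P)
m(x) = 9 + 4*x (m(x) = 4 + (5 + x*4) = 4 + (5 + 4*x) = 9 + 4*x)
-286*1345 + m(K(7)) = -286*1345 + (9 + 4*√(4 + 7)) = -384670 + (9 + 4*√11) = -384661 + 4*√11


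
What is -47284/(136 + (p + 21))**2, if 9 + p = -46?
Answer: -11821/2601 ≈ -4.5448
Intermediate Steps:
p = -55 (p = -9 - 46 = -55)
-47284/(136 + (p + 21))**2 = -47284/(136 + (-55 + 21))**2 = -47284/(136 - 34)**2 = -47284/(102**2) = -47284/10404 = -47284*1/10404 = -11821/2601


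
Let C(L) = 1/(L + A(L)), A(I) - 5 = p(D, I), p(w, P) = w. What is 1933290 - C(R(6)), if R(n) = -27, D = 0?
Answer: 42532381/22 ≈ 1.9333e+6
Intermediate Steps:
A(I) = 5 (A(I) = 5 + 0 = 5)
C(L) = 1/(5 + L) (C(L) = 1/(L + 5) = 1/(5 + L))
1933290 - C(R(6)) = 1933290 - 1/(5 - 27) = 1933290 - 1/(-22) = 1933290 - 1*(-1/22) = 1933290 + 1/22 = 42532381/22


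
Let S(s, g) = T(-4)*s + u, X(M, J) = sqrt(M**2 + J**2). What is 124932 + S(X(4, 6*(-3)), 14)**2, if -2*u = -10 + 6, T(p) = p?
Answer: 130376 - 32*sqrt(85) ≈ 1.3008e+5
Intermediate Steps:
u = 2 (u = -(-10 + 6)/2 = -1/2*(-4) = 2)
X(M, J) = sqrt(J**2 + M**2)
S(s, g) = 2 - 4*s (S(s, g) = -4*s + 2 = 2 - 4*s)
124932 + S(X(4, 6*(-3)), 14)**2 = 124932 + (2 - 4*sqrt((6*(-3))**2 + 4**2))**2 = 124932 + (2 - 4*sqrt((-18)**2 + 16))**2 = 124932 + (2 - 4*sqrt(324 + 16))**2 = 124932 + (2 - 8*sqrt(85))**2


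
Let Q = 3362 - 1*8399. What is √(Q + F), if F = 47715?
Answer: 3*√4742 ≈ 206.59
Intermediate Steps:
Q = -5037 (Q = 3362 - 8399 = -5037)
√(Q + F) = √(-5037 + 47715) = √42678 = 3*√4742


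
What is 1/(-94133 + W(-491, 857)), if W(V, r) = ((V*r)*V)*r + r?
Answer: 1/177061606093 ≈ 5.6478e-12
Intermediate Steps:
W(V, r) = r + V²*r² (W(V, r) = (r*V²)*r + r = V²*r² + r = r + V²*r²)
1/(-94133 + W(-491, 857)) = 1/(-94133 + 857*(1 + 857*(-491)²)) = 1/(-94133 + 857*(1 + 857*241081)) = 1/(-94133 + 857*(1 + 206606417)) = 1/(-94133 + 857*206606418) = 1/(-94133 + 177061700226) = 1/177061606093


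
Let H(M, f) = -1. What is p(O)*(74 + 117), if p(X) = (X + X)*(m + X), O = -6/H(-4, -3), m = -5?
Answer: 2292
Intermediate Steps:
O = 6 (O = -6/(-1) = -6*(-1) = 6)
p(X) = 2*X*(-5 + X) (p(X) = (X + X)*(-5 + X) = (2*X)*(-5 + X) = 2*X*(-5 + X))
p(O)*(74 + 117) = (2*6*(-5 + 6))*(74 + 117) = (2*6*1)*191 = 12*191 = 2292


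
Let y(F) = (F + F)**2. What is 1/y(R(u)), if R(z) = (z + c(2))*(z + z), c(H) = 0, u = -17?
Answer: 1/1336336 ≈ 7.4831e-7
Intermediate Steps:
R(z) = 2*z**2 (R(z) = (z + 0)*(z + z) = z*(2*z) = 2*z**2)
y(F) = 4*F**2 (y(F) = (2*F)**2 = 4*F**2)
1/y(R(u)) = 1/(4*(2*(-17)**2)**2) = 1/(4*(2*289)**2) = 1/(4*578**2) = 1/(4*334084) = 1/1336336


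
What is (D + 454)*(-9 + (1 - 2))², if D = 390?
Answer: 84400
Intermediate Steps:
(D + 454)*(-9 + (1 - 2))² = (390 + 454)*(-9 + (1 - 2))² = 844*(-9 - 1)² = 844*(-10)² = 844*100 = 84400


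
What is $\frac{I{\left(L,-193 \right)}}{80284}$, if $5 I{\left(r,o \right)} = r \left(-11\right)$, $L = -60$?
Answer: $\frac{33}{20071} \approx 0.0016442$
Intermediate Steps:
$I{\left(r,o \right)} = - \frac{11 r}{5}$ ($I{\left(r,o \right)} = \frac{r \left(-11\right)}{5} = \frac{\left(-11\right) r}{5} = - \frac{11 r}{5}$)
$\frac{I{\left(L,-193 \right)}}{80284} = \frac{\left(- \frac{11}{5}\right) \left(-60\right)}{80284} = 132 \cdot \frac{1}{80284} = \frac{33}{20071}$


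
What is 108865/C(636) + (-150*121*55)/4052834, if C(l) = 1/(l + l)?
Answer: 280610687389635/2026417 ≈ 1.3848e+8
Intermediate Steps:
C(l) = 1/(2*l)
108865/C(636) + (-150*121*55)/4052834 = 108865/(((1/2)/636)) + (-150*121*55)/4052834 = 108865/(((1/2)*(1/636))) - 18150*55*(1/4052834) = 108865/(1/1272) - 998250*1/4052834 = 108865*1272 - 499125/2026417 = 138476280 - 499125/2026417 = 280610687389635/2026417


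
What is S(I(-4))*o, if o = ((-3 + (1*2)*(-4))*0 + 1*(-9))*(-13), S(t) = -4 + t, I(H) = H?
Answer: -936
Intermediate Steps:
o = 117 (o = ((-3 + 2*(-4))*0 - 9)*(-13) = ((-3 - 8)*0 - 9)*(-13) = (-11*0 - 9)*(-13) = (0 - 9)*(-13) = -9*(-13) = 117)
S(I(-4))*o = (-4 - 4)*117 = -8*117 = -936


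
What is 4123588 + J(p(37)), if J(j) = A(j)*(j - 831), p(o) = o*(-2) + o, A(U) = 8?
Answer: 4116644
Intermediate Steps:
p(o) = -o (p(o) = -2*o + o = -o)
J(j) = -6648 + 8*j (J(j) = 8*(j - 831) = 8*(-831 + j) = -6648 + 8*j)
4123588 + J(p(37)) = 4123588 + (-6648 + 8*(-1*37)) = 4123588 + (-6648 + 8*(-37)) = 4123588 + (-6648 - 296) = 4123588 - 6944 = 4116644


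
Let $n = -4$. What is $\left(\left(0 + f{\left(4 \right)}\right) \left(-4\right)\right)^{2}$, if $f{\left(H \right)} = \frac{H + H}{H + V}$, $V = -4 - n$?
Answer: $64$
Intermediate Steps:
$V = 0$ ($V = -4 - -4 = -4 + 4 = 0$)
$f{\left(H \right)} = 2$ ($f{\left(H \right)} = \frac{H + H}{H + 0} = \frac{2 H}{H} = 2$)
$\left(\left(0 + f{\left(4 \right)}\right) \left(-4\right)\right)^{2} = \left(\left(0 + 2\right) \left(-4\right)\right)^{2} = \left(2 \left(-4\right)\right)^{2} = \left(-8\right)^{2} = 64$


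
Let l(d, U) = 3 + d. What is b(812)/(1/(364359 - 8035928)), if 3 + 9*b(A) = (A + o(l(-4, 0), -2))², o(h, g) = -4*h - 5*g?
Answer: -5234104396337/9 ≈ -5.8157e+11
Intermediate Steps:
o(h, g) = -5*g - 4*h
b(A) = -⅓ + (14 + A)²/9 (b(A) = -⅓ + (A + (-5*(-2) - 4*(3 - 4)))²/9 = -⅓ + (A + (10 - 4*(-1)))²/9 = -⅓ + (A + (10 + 4))²/9 = -⅓ + (A + 14)²/9 = -⅓ + (14 + A)²/9)
b(812)/(1/(364359 - 8035928)) = (-⅓ + (14 + 812)²/9)/(1/(364359 - 8035928)) = (-⅓ + (⅑)*826²)/(1/(-7671569)) = (-⅓ + (⅑)*682276)/(-1/7671569) = (-⅓ + 682276/9)*(-7671569) = (682273/9)*(-7671569) = -5234104396337/9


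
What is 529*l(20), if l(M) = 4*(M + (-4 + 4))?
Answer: 42320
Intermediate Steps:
l(M) = 4*M (l(M) = 4*(M + 0) = 4*M)
529*l(20) = 529*(4*20) = 529*80 = 42320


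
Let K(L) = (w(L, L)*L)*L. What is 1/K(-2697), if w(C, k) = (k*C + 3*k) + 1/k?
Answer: 1/52849444977165 ≈ 1.8922e-14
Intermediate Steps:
w(C, k) = 1/k + 3*k + C*k (w(C, k) = (C*k + 3*k) + 1/k = (3*k + C*k) + 1/k = 1/k + 3*k + C*k)
K(L) = L*(1 + L**2*(3 + L)) (K(L) = (((1 + L**2*(3 + L))/L)*L)*L = (1 + L**2*(3 + L))*L = L*(1 + L**2*(3 + L)))
1/K(-2697) = 1/(-2697*(1 + (-2697)**2*(3 - 2697))) = 1/(-2697*(1 + 7273809*(-2694))) = 1/(-2697*(1 - 19595641446)) = 1/(-2697*(-19595641445)) = 1/52849444977165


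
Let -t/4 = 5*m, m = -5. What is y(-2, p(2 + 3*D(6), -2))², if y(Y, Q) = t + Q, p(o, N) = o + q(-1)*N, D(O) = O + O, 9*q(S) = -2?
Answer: 1552516/81 ≈ 19167.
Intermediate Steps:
q(S) = -2/9 (q(S) = (⅑)*(-2) = -2/9)
t = 100 (t = -20*(-5) = -4*(-25) = 100)
D(O) = 2*O
p(o, N) = o - 2*N/9
y(Y, Q) = 100 + Q
y(-2, p(2 + 3*D(6), -2))² = (100 + ((2 + 3*(2*6)) - 2/9*(-2)))² = (100 + ((2 + 3*12) + 4/9))² = (100 + ((2 + 36) + 4/9))² = (100 + (38 + 4/9))² = (100 + 346/9)² = (1246/9)² = 1552516/81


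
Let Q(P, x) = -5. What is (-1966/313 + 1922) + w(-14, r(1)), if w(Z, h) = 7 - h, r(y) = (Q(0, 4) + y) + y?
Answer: 602750/313 ≈ 1925.7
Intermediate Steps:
r(y) = -5 + 2*y (r(y) = (-5 + y) + y = -5 + 2*y)
(-1966/313 + 1922) + w(-14, r(1)) = (-1966/313 + 1922) + (7 - (-5 + 2*1)) = (-1966*1/313 + 1922) + (7 - (-5 + 2)) = (-1966/313 + 1922) + (7 - 1*(-3)) = 599620/313 + (7 + 3) = 599620/313 + 10 = 602750/313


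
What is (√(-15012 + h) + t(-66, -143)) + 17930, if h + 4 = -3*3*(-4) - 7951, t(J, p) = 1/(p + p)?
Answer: 5127979/286 + I*√22931 ≈ 17930.0 + 151.43*I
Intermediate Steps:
t(J, p) = 1/(2*p)
h = -7919 (h = -4 + (-3*3*(-4) - 7951) = -4 + (-9*(-4) - 7951) = -4 + (36 - 7951) = -4 - 7915 = -7919)
(√(-15012 + h) + t(-66, -143)) + 17930 = (√(-15012 - 7919) + (½)/(-143)) + 17930 = (√(-22931) + (½)*(-1/143)) + 17930 = (I*√22931 - 1/286) + 17930 = (-1/286 + I*√22931) + 17930 = 5127979/286 + I*√22931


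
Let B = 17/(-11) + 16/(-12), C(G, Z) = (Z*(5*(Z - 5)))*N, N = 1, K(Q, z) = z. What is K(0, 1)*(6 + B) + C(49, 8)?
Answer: 4063/33 ≈ 123.12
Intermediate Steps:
C(G, Z) = Z*(-25 + 5*Z) (C(G, Z) = (Z*(5*(Z - 5)))*1 = (Z*(5*(-5 + Z)))*1 = (Z*(-25 + 5*Z))*1 = Z*(-25 + 5*Z))
B = -95/33 (B = 17*(-1/11) + 16*(-1/12) = -17/11 - 4/3 = -95/33 ≈ -2.8788)
K(0, 1)*(6 + B) + C(49, 8) = 1*(6 - 95/33) + 5*8*(-5 + 8) = 1*(103/33) + 5*8*3 = 103/33 + 120 = 4063/33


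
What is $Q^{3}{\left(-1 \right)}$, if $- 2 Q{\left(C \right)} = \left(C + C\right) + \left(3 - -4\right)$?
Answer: $- \frac{125}{8} \approx -15.625$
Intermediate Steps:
$Q{\left(C \right)} = - \frac{7}{2} - C$ ($Q{\left(C \right)} = - \frac{\left(C + C\right) + \left(3 - -4\right)}{2} = - \frac{2 C + \left(3 + 4\right)}{2} = - \frac{2 C + 7}{2} = - \frac{7 + 2 C}{2} = - \frac{7}{2} - C$)
$Q^{3}{\left(-1 \right)} = \left(- \frac{7}{2} - -1\right)^{3} = \left(- \frac{7}{2} + 1\right)^{3} = \left(- \frac{5}{2}\right)^{3} = - \frac{125}{8}$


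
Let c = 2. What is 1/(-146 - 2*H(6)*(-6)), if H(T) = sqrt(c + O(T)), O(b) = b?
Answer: -73/10082 - 6*sqrt(2)/5041 ≈ -0.0089239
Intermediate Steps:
H(T) = sqrt(2 + T)
1/(-146 - 2*H(6)*(-6)) = 1/(-146 - 2*sqrt(2 + 6)*(-6)) = 1/(-146 - 4*sqrt(2)*(-6)) = 1/(-146 + 24*sqrt(2))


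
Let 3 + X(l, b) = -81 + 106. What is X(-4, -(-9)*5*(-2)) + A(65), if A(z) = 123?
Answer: 145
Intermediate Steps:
X(l, b) = 22 (X(l, b) = -3 + (-81 + 106) = -3 + 25 = 22)
X(-4, -(-9)*5*(-2)) + A(65) = 22 + 123 = 145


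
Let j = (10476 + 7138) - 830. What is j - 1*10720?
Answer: 6064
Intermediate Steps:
j = 16784 (j = 17614 - 830 = 16784)
j - 1*10720 = 16784 - 1*10720 = 16784 - 10720 = 6064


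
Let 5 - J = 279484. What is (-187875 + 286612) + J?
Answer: -180742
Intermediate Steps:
J = -279479 (J = 5 - 1*279484 = 5 - 279484 = -279479)
(-187875 + 286612) + J = (-187875 + 286612) - 279479 = 98737 - 279479 = -180742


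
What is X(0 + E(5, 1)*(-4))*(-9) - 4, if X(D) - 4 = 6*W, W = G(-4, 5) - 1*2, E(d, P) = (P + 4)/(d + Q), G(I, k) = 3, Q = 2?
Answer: -94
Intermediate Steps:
E(d, P) = (4 + P)/(2 + d) (E(d, P) = (P + 4)/(d + 2) = (4 + P)/(2 + d))
W = 1 (W = 3 - 1*2 = 3 - 2 = 1)
X(D) = 10 (X(D) = 4 + 6*1 = 4 + 6 = 10)
X(0 + E(5, 1)*(-4))*(-9) - 4 = 10*(-9) - 4 = -90 - 4 = -94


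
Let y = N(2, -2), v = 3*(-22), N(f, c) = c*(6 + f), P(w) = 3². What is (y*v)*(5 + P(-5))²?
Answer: 206976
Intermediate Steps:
P(w) = 9
v = -66
y = -16 (y = -2*(6 + 2) = -2*8 = -16)
(y*v)*(5 + P(-5))² = (-16*(-66))*(5 + 9)² = 1056*14² = 1056*196 = 206976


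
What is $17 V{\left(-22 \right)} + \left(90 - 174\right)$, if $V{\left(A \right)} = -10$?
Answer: $-254$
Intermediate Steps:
$17 V{\left(-22 \right)} + \left(90 - 174\right) = 17 \left(-10\right) + \left(90 - 174\right) = -170 + \left(90 - 174\right) = -170 - 84 = -254$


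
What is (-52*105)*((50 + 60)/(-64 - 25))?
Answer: 600600/89 ≈ 6748.3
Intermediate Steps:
(-52*105)*((50 + 60)/(-64 - 25)) = -600600/(-89) = -600600*(-1)/89 = -5460*(-110/89) = 600600/89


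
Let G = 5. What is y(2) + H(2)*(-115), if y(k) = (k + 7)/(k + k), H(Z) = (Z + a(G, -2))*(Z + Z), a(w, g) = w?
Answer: -12871/4 ≈ -3217.8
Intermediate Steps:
H(Z) = 2*Z*(5 + Z) (H(Z) = (Z + 5)*(Z + Z) = (5 + Z)*(2*Z) = 2*Z*(5 + Z))
y(k) = (7 + k)/(2*k) (y(k) = (7 + k)/((2*k)) = (7 + k)*(1/(2*k)) = (7 + k)/(2*k))
y(2) + H(2)*(-115) = (½)*(7 + 2)/2 + (2*2*(5 + 2))*(-115) = (½)*(½)*9 + (2*2*7)*(-115) = 9/4 + 28*(-115) = 9/4 - 3220 = -12871/4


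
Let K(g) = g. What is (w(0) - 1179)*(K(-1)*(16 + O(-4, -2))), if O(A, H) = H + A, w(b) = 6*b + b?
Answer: 11790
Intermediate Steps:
w(b) = 7*b
O(A, H) = A + H
(w(0) - 1179)*(K(-1)*(16 + O(-4, -2))) = (7*0 - 1179)*(-(16 + (-4 - 2))) = (0 - 1179)*(-(16 - 6)) = -(-1179)*10 = -1179*(-10) = 11790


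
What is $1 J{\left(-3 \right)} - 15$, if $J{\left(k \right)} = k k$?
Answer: $-6$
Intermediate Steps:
$J{\left(k \right)} = k^{2}$
$1 J{\left(-3 \right)} - 15 = 1 \left(-3\right)^{2} - 15 = 1 \cdot 9 - 15 = 9 - 15 = -6$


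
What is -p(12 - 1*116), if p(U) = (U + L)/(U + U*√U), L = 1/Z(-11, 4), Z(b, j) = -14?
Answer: -1457/152880 + 1457*I*√26/76440 ≈ -0.0095304 + 0.097191*I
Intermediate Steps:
L = -1/14 (L = 1/(-14) = -1/14 ≈ -0.071429)
p(U) = (-1/14 + U)/(U + U^(3/2)) (p(U) = (U - 1/14)/(U + U*√U) = (-1/14 + U)/(U + U^(3/2)))
-p(12 - 1*116) = -(-1/14 + (12 - 1*116))/((12 - 1*116) + (12 - 1*116)^(3/2)) = -(-1/14 + (12 - 116))/((12 - 116) + (12 - 116)^(3/2)) = -(-1/14 - 104)/(-104 + (-104)^(3/2)) = -(-1457)/((-104 - 208*I*√26)*14) = -(-1457)/(14*(-104 - 208*I*√26)) = 1457/(14*(-104 - 208*I*√26))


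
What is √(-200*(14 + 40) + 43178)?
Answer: √32378 ≈ 179.94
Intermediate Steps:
√(-200*(14 + 40) + 43178) = √(-200*54 + 43178) = √(-10800 + 43178) = √32378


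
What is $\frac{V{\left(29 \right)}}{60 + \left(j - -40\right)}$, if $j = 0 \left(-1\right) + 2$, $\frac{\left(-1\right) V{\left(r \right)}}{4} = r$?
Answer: $- \frac{58}{51} \approx -1.1373$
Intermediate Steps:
$V{\left(r \right)} = - 4 r$
$j = 2$ ($j = 0 + 2 = 2$)
$\frac{V{\left(29 \right)}}{60 + \left(j - -40\right)} = \frac{\left(-4\right) 29}{60 + \left(2 - -40\right)} = - \frac{116}{60 + \left(2 + 40\right)} = - \frac{116}{60 + 42} = - \frac{116}{102} = \left(-116\right) \frac{1}{102} = - \frac{58}{51}$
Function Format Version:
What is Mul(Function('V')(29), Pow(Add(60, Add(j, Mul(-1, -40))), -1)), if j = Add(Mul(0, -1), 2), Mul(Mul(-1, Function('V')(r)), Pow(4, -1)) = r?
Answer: Rational(-58, 51) ≈ -1.1373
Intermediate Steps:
Function('V')(r) = Mul(-4, r)
j = 2 (j = Add(0, 2) = 2)
Mul(Function('V')(29), Pow(Add(60, Add(j, Mul(-1, -40))), -1)) = Mul(Mul(-4, 29), Pow(Add(60, Add(2, Mul(-1, -40))), -1)) = Mul(-116, Pow(Add(60, Add(2, 40)), -1)) = Mul(-116, Pow(Add(60, 42), -1)) = Mul(-116, Pow(102, -1)) = Mul(-116, Rational(1, 102)) = Rational(-58, 51)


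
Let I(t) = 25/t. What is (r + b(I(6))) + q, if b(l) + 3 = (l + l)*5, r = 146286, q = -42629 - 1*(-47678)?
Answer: 454121/3 ≈ 1.5137e+5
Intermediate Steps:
q = 5049 (q = -42629 + 47678 = 5049)
b(l) = -3 + 10*l (b(l) = -3 + (l + l)*5 = -3 + (2*l)*5 = -3 + 10*l)
(r + b(I(6))) + q = (146286 + (-3 + 10*(25/6))) + 5049 = (146286 + (-3 + 125/3)) + 5049 = (146286 + 116/3) + 5049 = 438974/3 + 5049 = 454121/3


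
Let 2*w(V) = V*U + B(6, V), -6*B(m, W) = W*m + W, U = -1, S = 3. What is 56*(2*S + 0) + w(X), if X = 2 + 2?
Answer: 995/3 ≈ 331.67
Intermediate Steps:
X = 4
B(m, W) = -W/6 - W*m/6 (B(m, W) = -(W*m + W)/6 = -(W + W*m)/6 = -W/6 - W*m/6)
w(V) = -13*V/12 (w(V) = (V*(-1) - V*(1 + 6)/6)/2 = (-V - ⅙*V*7)/2 = (-V - 7*V/6)/2 = (-13*V/6)/2 = -13*V/12)
56*(2*S + 0) + w(X) = 56*(2*3 + 0) - 13/12*4 = 56*(6 + 0) - 13/3 = 56*6 - 13/3 = 336 - 13/3 = 995/3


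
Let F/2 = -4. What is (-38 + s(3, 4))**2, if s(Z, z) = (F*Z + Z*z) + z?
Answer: 2116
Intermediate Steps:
F = -8 (F = 2*(-4) = -8)
s(Z, z) = z - 8*Z + Z*z (s(Z, z) = (-8*Z + Z*z) + z = z - 8*Z + Z*z)
(-38 + s(3, 4))**2 = (-38 + (4 - 8*3 + 3*4))**2 = (-38 + (4 - 24 + 12))**2 = (-38 - 8)**2 = (-46)**2 = 2116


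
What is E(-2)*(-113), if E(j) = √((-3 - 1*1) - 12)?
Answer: -452*I ≈ -452.0*I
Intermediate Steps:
E(j) = 4*I (E(j) = √((-3 - 1) - 12) = √(-4 - 12) = √(-16) = 4*I)
E(-2)*(-113) = (4*I)*(-113) = -452*I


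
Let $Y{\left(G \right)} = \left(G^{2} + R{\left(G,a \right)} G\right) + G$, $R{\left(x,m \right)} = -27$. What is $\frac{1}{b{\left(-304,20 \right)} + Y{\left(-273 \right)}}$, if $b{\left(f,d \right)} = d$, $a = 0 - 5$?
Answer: $\frac{1}{81647} \approx 1.2248 \cdot 10^{-5}$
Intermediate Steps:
$a = -5$ ($a = 0 - 5 = -5$)
$Y{\left(G \right)} = G^{2} - 26 G$ ($Y{\left(G \right)} = \left(G^{2} - 27 G\right) + G = G^{2} - 26 G$)
$\frac{1}{b{\left(-304,20 \right)} + Y{\left(-273 \right)}} = \frac{1}{20 - 273 \left(-26 - 273\right)} = \frac{1}{20 - -81627} = \frac{1}{20 + 81627} = \frac{1}{81647}$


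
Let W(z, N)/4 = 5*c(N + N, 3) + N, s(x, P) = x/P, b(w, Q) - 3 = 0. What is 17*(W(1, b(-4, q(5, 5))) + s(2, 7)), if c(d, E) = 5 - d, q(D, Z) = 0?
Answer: -918/7 ≈ -131.14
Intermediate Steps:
b(w, Q) = 3 (b(w, Q) = 3 + 0 = 3)
W(z, N) = 100 - 36*N (W(z, N) = 4*(5*(5 - (N + N)) + N) = 4*(5*(5 - 2*N) + N) = 4*((25 - 10*N) + N) = 4*(25 - 9*N) = 100 - 36*N)
17*(W(1, b(-4, q(5, 5))) + s(2, 7)) = 17*((100 - 36*3) + 2/7) = 17*((100 - 108) + 2*(⅐)) = 17*(-8 + 2/7) = 17*(-54/7) = -918/7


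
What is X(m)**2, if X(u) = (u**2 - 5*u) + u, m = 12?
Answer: 9216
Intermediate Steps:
X(u) = u**2 - 4*u
X(m)**2 = (12*(-4 + 12))**2 = (12*8)**2 = 96**2 = 9216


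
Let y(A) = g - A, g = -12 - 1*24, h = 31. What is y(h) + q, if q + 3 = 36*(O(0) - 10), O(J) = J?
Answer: -430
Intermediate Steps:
g = -36 (g = -12 - 24 = -36)
y(A) = -36 - A
q = -363 (q = -3 + 36*(0 - 10) = -3 + 36*(-10) = -3 - 360 = -363)
y(h) + q = (-36 - 1*31) - 363 = (-36 - 31) - 363 = -67 - 363 = -430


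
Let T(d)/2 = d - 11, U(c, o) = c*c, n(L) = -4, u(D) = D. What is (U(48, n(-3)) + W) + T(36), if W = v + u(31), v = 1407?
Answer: 3792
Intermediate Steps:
U(c, o) = c**2
W = 1438 (W = 1407 + 31 = 1438)
T(d) = -22 + 2*d (T(d) = 2*(d - 11) = 2*(-11 + d) = -22 + 2*d)
(U(48, n(-3)) + W) + T(36) = (48**2 + 1438) + (-22 + 2*36) = (2304 + 1438) + (-22 + 72) = 3742 + 50 = 3792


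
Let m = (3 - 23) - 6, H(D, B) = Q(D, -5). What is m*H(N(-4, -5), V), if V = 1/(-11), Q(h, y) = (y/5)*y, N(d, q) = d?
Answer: -130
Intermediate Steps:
Q(h, y) = y²/5 (Q(h, y) = (y/5)*y = y²/5)
V = -1/11 ≈ -0.090909
H(D, B) = 5 (H(D, B) = (⅕)*(-5)² = (⅕)*25 = 5)
m = -26 (m = -20 - 6 = -26)
m*H(N(-4, -5), V) = -26*5 = -130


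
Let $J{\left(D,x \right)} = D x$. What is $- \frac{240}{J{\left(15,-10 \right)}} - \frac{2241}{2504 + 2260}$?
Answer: $\frac{8969}{7940} \approx 1.1296$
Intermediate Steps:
$- \frac{240}{J{\left(15,-10 \right)}} - \frac{2241}{2504 + 2260} = - \frac{240}{15 \left(-10\right)} - \frac{2241}{2504 + 2260} = - \frac{240}{-150} - \frac{2241}{4764} = \left(-240\right) \left(- \frac{1}{150}\right) - \frac{747}{1588} = \frac{8}{5} - \frac{747}{1588} = \frac{8969}{7940}$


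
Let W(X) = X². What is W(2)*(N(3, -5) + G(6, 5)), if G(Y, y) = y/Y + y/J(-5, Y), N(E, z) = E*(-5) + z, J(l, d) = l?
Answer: -242/3 ≈ -80.667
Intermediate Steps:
N(E, z) = z - 5*E (N(E, z) = -5*E + z = z - 5*E)
G(Y, y) = -y/5 + y/Y (G(Y, y) = y/Y + y/(-5) = y/Y + y*(-⅕) = y/Y - y/5 = -y/5 + y/Y)
W(2)*(N(3, -5) + G(6, 5)) = 2²*((-5 - 5*3) + (-⅕*5 + 5/6)) = 4*((-5 - 15) + (-1 + 5*(⅙))) = 4*(-20 + (-1 + ⅚)) = 4*(-20 - ⅙) = 4*(-121/6) = -242/3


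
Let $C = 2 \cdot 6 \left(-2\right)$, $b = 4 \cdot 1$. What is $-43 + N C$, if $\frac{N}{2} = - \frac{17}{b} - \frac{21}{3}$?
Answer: $497$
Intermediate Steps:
$b = 4$
$C = -24$ ($C = 12 \left(-2\right) = -24$)
$N = - \frac{45}{2}$ ($N = 2 \left(- \frac{17}{4} - \frac{21}{3}\right) = 2 \left(\left(-17\right) \frac{1}{4} - 7\right) = 2 \left(- \frac{17}{4} - 7\right) = 2 \left(- \frac{45}{4}\right) = - \frac{45}{2} \approx -22.5$)
$-43 + N C = -43 - -540 = -43 + 540 = 497$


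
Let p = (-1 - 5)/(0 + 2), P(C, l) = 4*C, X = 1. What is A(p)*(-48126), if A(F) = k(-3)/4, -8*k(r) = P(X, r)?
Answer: 24063/4 ≈ 6015.8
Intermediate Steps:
k(r) = -½ (k(r) = -1/2 = -⅛*4 = -½)
p = -3 (p = -6/2 = -6*½ = -3)
A(F) = -⅛ (A(F) = -½/4 = -½*¼ = -⅛)
A(p)*(-48126) = -⅛*(-48126) = 24063/4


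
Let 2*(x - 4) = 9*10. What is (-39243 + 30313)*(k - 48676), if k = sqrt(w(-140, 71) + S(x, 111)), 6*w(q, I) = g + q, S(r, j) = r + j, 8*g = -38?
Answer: 434676680 - 4465*sqrt(2174)/2 ≈ 4.3457e+8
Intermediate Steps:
g = -19/4 (g = (1/8)*(-38) = -19/4 ≈ -4.7500)
x = 49 (x = 4 + (9*10)/2 = 4 + (1/2)*90 = 4 + 45 = 49)
S(r, j) = j + r
w(q, I) = -19/24 + q/6 (w(q, I) = (-19/4 + q)/6 = -19/24 + q/6)
k = sqrt(2174)/4 (k = sqrt((-19/24 + (1/6)*(-140)) + (111 + 49)) = sqrt((-19/24 - 70/3) + 160) = sqrt(-193/8 + 160) = sqrt(1087/8) = sqrt(2174)/4 ≈ 11.657)
(-39243 + 30313)*(k - 48676) = (-39243 + 30313)*(sqrt(2174)/4 - 48676) = -8930*(-48676 + sqrt(2174)/4) = 434676680 - 4465*sqrt(2174)/2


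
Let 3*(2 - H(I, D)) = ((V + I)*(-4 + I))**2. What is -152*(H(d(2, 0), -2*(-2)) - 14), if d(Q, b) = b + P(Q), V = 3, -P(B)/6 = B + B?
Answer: 17519520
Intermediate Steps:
P(B) = -12*B (P(B) = -6*(B + B) = -12*B)
d(Q, b) = b - 12*Q
H(I, D) = 2 - (-4 + I)**2*(3 + I)**2/3
-152*(H(d(2, 0), -2*(-2)) - 14) = -152*((2 - (-4 + (0 - 12*2))**2*(3 + (0 - 12*2))**2/3) - 14) = -152*((2 - (-4 + (0 - 24))**2*(3 + (0 - 24))**2/3) - 14) = -152*((2 - (-4 - 24)**2*(3 - 24)**2/3) - 14) = -152*((2 - 1/3*(-28)**2*(-21)**2) - 14) = -152*((2 - 1/3*784*441) - 14) = -152*((2 - 115248) - 14) = -152*(-115246 - 14) = -152*(-115260) = 17519520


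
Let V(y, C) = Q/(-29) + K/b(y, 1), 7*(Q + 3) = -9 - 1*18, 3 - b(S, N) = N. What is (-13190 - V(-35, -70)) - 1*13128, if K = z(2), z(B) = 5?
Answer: -10686219/406 ≈ -26321.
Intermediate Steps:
b(S, N) = 3 - N
K = 5
Q = -48/7 (Q = -3 + (-9 - 1*18)/7 = -3 + (-9 - 18)/7 = -3 + (⅐)*(-27) = -3 - 27/7 = -48/7 ≈ -6.8571)
V(y, C) = 1111/406 (V(y, C) = -48/7/(-29) + 5/(3 - 1*1) = -48/7*(-1/29) + 5/(3 - 1) = 48/203 + 5/2 = 1111/406)
(-13190 - V(-35, -70)) - 1*13128 = (-13190 - 1*1111/406) - 1*13128 = (-13190 - 1111/406) - 13128 = -5356251/406 - 13128 = -10686219/406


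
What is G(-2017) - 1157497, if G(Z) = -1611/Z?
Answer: -2334669838/2017 ≈ -1.1575e+6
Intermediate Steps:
G(-2017) - 1157497 = -1611/(-2017) - 1157497 = -1611*(-1/2017) - 1157497 = 1611/2017 - 1157497 = -2334669838/2017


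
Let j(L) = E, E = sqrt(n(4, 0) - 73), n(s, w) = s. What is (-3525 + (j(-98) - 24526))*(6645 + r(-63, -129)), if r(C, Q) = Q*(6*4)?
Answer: -99552999 + 3549*I*sqrt(69) ≈ -9.9553e+7 + 29480.0*I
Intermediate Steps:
E = I*sqrt(69) (E = sqrt(4 - 73) = sqrt(-69) = I*sqrt(69) ≈ 8.3066*I)
j(L) = I*sqrt(69)
r(C, Q) = 24*Q (r(C, Q) = Q*24 = 24*Q)
(-3525 + (j(-98) - 24526))*(6645 + r(-63, -129)) = (-3525 + (I*sqrt(69) - 24526))*(6645 + 24*(-129)) = (-3525 + (-24526 + I*sqrt(69)))*(6645 - 3096) = (-28051 + I*sqrt(69))*3549 = -99552999 + 3549*I*sqrt(69)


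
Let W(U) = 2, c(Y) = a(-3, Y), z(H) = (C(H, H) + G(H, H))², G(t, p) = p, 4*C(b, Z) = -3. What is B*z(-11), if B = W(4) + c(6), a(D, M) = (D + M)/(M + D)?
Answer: 6627/16 ≈ 414.19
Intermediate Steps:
C(b, Z) = -¾ (C(b, Z) = (¼)*(-3) = -¾)
z(H) = (-¾ + H)²
a(D, M) = 1 (a(D, M) = (D + M)/(D + M) = 1)
c(Y) = 1
B = 3 (B = 2 + 1 = 3)
B*z(-11) = 3*((-3 + 4*(-11))²/16) = 3*((-3 - 44)²/16) = 3*((1/16)*(-47)²) = 3*((1/16)*2209) = 3*(2209/16) = 6627/16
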